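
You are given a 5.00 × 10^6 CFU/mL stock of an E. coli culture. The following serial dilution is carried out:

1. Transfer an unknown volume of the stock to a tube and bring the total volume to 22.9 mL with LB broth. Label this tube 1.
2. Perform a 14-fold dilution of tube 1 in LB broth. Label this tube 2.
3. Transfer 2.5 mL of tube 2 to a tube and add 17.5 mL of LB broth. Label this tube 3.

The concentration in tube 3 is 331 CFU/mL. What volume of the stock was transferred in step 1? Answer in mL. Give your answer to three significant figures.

0.170 mL

Step 1: v brought to 22.9 mL → factor = 22.9 mL/v
Step 2: 14-fold → factor 14
Step 3: 2.5 mL + 17.5 mL = 20 mL total → factor 20/2.5 = 8
Product of known-step factors = 112
Overall factor = 5.00 × 10^6 CFU/mL / (331 CFU/mL) = 15106
Step-1 factor = 15106 / 112 = 134.87
v = 22.9 mL / 134.87 = 0.170 mL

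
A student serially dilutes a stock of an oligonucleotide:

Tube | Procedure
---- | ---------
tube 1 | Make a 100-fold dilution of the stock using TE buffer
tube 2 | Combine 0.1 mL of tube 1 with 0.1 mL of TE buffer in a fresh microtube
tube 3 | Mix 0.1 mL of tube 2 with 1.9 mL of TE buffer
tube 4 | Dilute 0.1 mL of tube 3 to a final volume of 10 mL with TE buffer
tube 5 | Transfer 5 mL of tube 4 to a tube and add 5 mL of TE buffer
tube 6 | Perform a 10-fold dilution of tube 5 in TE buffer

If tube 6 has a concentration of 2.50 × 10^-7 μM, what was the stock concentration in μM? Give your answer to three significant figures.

2.00 μM

Step 1: 100-fold → factor 100
Step 2: 0.1 mL + 0.1 mL = 0.2 mL total → factor 0.2/0.1 = 2
Step 3: 0.1 mL + 1.9 mL = 2 mL total → factor 2/0.1 = 20
Step 4: 0.1 mL brought to 10 mL → factor 10/0.1 = 100
Step 5: 5 mL + 5 mL = 10 mL total → factor 10/5 = 2
Step 6: 10-fold → factor 10
Overall dilution factor = 100 × 2 × 20 × 100 × 2 × 10 = 8 × 10^6
Stock = 2.50 × 10^-7 μM × 8 × 10^6 = 2.00 μM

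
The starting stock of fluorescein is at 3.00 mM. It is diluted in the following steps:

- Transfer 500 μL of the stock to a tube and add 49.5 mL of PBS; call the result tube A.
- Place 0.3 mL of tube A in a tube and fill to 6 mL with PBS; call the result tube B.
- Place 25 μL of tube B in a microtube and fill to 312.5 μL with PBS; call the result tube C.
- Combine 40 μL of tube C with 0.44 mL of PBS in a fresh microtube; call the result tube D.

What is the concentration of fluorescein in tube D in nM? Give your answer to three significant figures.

10.0 nM

Step 1: 500 μL + 49.5 mL = 50000 μL total → factor 50000/500 = 100
Step 2: 0.3 mL brought to 6 mL → factor 6/0.3 = 20
Step 3: 25 μL brought to 312.5 μL → factor 312.5/25 = 12.5
Step 4: 40 μL + 0.44 mL = 480 μL total → factor 480/40 = 12
Overall dilution factor = 100 × 20 × 12.5 × 12 = 3 × 10^5
Final = 3.00 mM / 3 × 10^5 = 1.000 × 10^-5 mM = 10.0 nM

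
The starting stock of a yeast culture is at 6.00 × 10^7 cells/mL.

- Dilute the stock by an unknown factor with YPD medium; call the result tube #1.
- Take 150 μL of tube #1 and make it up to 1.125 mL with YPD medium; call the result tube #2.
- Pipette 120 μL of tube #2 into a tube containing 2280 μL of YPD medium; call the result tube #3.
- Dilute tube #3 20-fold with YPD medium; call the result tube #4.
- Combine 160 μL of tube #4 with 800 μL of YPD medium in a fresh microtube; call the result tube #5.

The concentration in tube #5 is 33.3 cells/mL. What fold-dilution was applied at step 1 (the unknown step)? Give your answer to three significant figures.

Step 1: unknown factor x
Step 2: 150 μL brought to 1.125 mL → factor 1125/150 = 7.5
Step 3: 120 μL + 2280 μL = 2400 μL total → factor 2400/120 = 20
Step 4: 20-fold → factor 20
Step 5: 160 μL + 800 μL = 960 μL total → factor 960/160 = 6
Product of known-step factors = 18000
Overall factor = 6.00 × 10^7 cells/mL / (33.3 cells/mL) = 1.8018 × 10^6
x = 1.8018 × 10^6 / 18000 = 100

100-fold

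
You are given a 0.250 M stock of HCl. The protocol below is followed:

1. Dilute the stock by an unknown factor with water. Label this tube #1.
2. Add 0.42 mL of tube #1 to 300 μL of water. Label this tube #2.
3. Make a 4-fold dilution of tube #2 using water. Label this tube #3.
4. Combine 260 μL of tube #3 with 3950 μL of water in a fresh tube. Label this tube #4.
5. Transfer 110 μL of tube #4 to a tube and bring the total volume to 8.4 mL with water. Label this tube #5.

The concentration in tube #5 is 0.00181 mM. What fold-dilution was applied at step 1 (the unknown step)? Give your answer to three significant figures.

16.3-fold

Step 1: unknown factor x
Step 2: 0.42 mL + 300 μL = 0.72 mL total → factor 0.72/0.42 = 1.7143
Step 3: 4-fold → factor 4
Step 4: 260 μL + 3950 μL = 4210 μL total → factor 4210/260 = 16.192
Step 5: 110 μL brought to 8.4 mL → factor 8400/110 = 76.364
Product of known-step factors = 8478.9
Overall factor = 0.250 M / (0.00181 mM) = 1.3812 × 10^5
x = 1.3812 × 10^5 / 8478.9 = 16.3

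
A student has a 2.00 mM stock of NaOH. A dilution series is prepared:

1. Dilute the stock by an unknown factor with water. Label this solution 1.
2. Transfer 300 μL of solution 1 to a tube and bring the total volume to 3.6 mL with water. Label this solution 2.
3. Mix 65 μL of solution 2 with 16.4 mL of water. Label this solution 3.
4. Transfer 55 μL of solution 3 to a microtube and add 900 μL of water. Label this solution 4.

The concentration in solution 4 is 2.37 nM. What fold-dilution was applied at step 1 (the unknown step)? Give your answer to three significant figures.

16.0-fold

Step 1: unknown factor x
Step 2: 300 μL brought to 3.6 mL → factor 3600/300 = 12
Step 3: 65 μL + 16.4 mL = 16465 μL total → factor 16465/65 = 253.31
Step 4: 55 μL + 900 μL = 955 μL total → factor 955/55 = 17.364
Product of known-step factors = 52780
Overall factor = 2.00 mM / (2.37 nM) = 8.4388 × 10^5
x = 8.4388 × 10^5 / 52780 = 16.0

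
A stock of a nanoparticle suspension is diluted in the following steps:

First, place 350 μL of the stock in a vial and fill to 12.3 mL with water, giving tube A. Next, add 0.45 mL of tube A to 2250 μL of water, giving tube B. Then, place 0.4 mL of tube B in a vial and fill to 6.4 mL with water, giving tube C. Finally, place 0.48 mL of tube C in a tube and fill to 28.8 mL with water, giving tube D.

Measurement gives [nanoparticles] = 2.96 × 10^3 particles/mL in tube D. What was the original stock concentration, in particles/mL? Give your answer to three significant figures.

Step 1: 350 μL brought to 12.3 mL → factor 12300/350 = 35.143
Step 2: 0.45 mL + 2250 μL = 2.7 mL total → factor 2.7/0.45 = 6
Step 3: 0.4 mL brought to 6.4 mL → factor 6.4/0.4 = 16
Step 4: 0.48 mL brought to 28.8 mL → factor 28.8/0.48 = 60
Overall dilution factor = 35.143 × 6 × 16 × 60 = 2.0242 × 10^5
Stock = 2.96 × 10^3 particles/mL × 2.0242 × 10^5 = 5.99 × 10^8 particles/mL

5.99 × 10^8 particles/mL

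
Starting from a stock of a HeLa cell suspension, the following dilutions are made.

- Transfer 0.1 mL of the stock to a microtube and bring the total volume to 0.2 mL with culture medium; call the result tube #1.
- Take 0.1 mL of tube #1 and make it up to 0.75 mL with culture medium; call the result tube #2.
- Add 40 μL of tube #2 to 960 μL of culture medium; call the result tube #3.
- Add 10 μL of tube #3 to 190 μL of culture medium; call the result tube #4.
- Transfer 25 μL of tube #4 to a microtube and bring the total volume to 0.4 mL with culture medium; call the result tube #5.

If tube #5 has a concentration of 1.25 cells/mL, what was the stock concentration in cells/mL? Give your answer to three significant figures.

Step 1: 0.1 mL brought to 0.2 mL → factor 0.2/0.1 = 2
Step 2: 0.1 mL brought to 0.75 mL → factor 0.75/0.1 = 7.5
Step 3: 40 μL + 960 μL = 1000 μL total → factor 1000/40 = 25
Step 4: 10 μL + 190 μL = 200 μL total → factor 200/10 = 20
Step 5: 25 μL brought to 0.4 mL → factor 400/25 = 16
Overall dilution factor = 2 × 7.5 × 25 × 20 × 16 = 1.2 × 10^5
Stock = 1.25 cells/mL × 1.2 × 10^5 = 1.50 × 10^5 cells/mL

1.50 × 10^5 cells/mL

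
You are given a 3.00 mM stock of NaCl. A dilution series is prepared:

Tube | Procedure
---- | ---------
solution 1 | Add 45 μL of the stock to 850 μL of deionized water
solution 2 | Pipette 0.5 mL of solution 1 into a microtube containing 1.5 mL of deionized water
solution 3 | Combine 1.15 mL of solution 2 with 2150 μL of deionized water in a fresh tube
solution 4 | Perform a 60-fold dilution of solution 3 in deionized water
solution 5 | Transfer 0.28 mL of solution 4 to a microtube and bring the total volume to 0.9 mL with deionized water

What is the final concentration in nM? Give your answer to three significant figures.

68.1 nM

Step 1: 45 μL + 850 μL = 895 μL total → factor 895/45 = 19.889
Step 2: 0.5 mL + 1.5 mL = 2 mL total → factor 2/0.5 = 4
Step 3: 1.15 mL + 2150 μL = 3.3 mL total → factor 3.3/1.15 = 2.8696
Step 4: 60-fold → factor 60
Step 5: 0.28 mL brought to 0.9 mL → factor 0.9/0.28 = 3.2143
Overall dilution factor = 19.889 × 4 × 2.8696 × 60 × 3.2143 = 44027
Final = 3.00 mM / 44027 = 6.814 × 10^-5 mM = 68.1 nM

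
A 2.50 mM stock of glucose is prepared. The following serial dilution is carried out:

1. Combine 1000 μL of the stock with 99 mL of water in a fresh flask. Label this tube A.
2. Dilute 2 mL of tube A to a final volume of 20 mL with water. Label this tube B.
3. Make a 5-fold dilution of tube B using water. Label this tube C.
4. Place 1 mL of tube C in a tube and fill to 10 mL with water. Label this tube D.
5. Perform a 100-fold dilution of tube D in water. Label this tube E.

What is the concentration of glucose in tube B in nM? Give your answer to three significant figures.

2.50 × 10^3 nM

Step 1: 1000 μL + 99 mL = 1 × 10^5 μL total → factor 1 × 10^5/1000 = 100
Step 2: 2 mL brought to 20 mL → factor 20/2 = 10
Dilution factor through tube B = 100 × 10 = 1000
[tube B] = 2.50 mM / 1000 = 0.002500 mM = 2.50 × 10^3 nM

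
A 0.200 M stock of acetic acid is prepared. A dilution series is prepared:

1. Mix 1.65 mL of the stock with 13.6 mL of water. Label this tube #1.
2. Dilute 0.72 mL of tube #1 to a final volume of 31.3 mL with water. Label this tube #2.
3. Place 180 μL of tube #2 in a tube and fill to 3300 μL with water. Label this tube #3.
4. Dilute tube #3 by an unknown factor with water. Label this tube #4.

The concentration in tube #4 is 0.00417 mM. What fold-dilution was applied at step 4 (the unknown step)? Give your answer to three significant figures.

Step 1: 1.65 mL + 13.6 mL = 15.25 mL total → factor 15.25/1.65 = 9.2424
Step 2: 0.72 mL brought to 31.3 mL → factor 31.3/0.72 = 43.472
Step 3: 180 μL brought to 3300 μL → factor 3300/180 = 18.333
Step 4: unknown factor x
Product of known-step factors = 7366.1
Overall factor = 0.200 M / (0.00417 mM) = 47962
x = 47962 / 7366.1 = 6.51

6.51-fold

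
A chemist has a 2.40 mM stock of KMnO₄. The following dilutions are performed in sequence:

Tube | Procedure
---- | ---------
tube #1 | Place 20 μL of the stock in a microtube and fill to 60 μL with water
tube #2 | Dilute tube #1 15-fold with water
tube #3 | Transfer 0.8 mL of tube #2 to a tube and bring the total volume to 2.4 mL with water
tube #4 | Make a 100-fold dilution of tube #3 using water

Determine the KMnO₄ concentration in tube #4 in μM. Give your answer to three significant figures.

0.178 μM

Step 1: 20 μL brought to 60 μL → factor 60/20 = 3
Step 2: 15-fold → factor 15
Step 3: 0.8 mL brought to 2.4 mL → factor 2.4/0.8 = 3
Step 4: 100-fold → factor 100
Overall dilution factor = 3 × 15 × 3 × 100 = 13500
Final = 2.40 mM / 13500 = 0.0001778 mM = 0.178 μM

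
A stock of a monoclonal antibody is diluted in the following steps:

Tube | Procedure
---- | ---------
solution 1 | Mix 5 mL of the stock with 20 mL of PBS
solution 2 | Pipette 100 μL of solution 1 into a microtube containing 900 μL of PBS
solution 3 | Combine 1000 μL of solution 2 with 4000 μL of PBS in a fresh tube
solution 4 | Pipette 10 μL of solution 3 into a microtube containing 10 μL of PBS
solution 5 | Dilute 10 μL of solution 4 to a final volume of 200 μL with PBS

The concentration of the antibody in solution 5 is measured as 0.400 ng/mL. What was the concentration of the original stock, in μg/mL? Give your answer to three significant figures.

Step 1: 5 mL + 20 mL = 25 mL total → factor 25/5 = 5
Step 2: 100 μL + 900 μL = 1000 μL total → factor 1000/100 = 10
Step 3: 1000 μL + 4000 μL = 5000 μL total → factor 5000/1000 = 5
Step 4: 10 μL + 10 μL = 20 μL total → factor 20/10 = 2
Step 5: 10 μL brought to 200 μL → factor 200/10 = 20
Overall dilution factor = 5 × 10 × 5 × 2 × 20 = 10000
Stock = 0.400 ng/mL × 10000 = 4000 ng/mL = 4.00 μg/mL

4.00 μg/mL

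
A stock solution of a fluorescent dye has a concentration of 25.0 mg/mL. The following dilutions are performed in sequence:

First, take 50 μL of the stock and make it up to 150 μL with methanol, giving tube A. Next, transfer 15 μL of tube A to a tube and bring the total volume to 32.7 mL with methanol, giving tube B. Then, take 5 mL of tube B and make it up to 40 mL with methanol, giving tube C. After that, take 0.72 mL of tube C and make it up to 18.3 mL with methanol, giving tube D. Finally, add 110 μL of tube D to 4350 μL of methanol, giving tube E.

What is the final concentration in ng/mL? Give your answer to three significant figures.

Step 1: 50 μL brought to 150 μL → factor 150/50 = 3
Step 2: 15 μL brought to 32.7 mL → factor 32700/15 = 2180
Step 3: 5 mL brought to 40 mL → factor 40/5 = 8
Step 4: 0.72 mL brought to 18.3 mL → factor 18.3/0.72 = 25.417
Step 5: 110 μL + 4350 μL = 4460 μL total → factor 4460/110 = 40.545
Overall dilution factor = 3 × 2180 × 8 × 25.417 × 40.545 = 5.3917 × 10^7
Final = 25.0 mg/mL / 5.3917 × 10^7 = 4.637 × 10^-7 mg/mL = 0.464 ng/mL

0.464 ng/mL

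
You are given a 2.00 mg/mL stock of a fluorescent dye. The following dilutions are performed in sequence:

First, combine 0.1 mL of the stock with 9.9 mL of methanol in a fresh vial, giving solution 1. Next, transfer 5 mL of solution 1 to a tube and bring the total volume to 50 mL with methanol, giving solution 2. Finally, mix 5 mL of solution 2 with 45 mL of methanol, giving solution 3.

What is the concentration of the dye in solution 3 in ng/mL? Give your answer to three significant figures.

200 ng/mL

Step 1: 0.1 mL + 9.9 mL = 10 mL total → factor 10/0.1 = 100
Step 2: 5 mL brought to 50 mL → factor 50/5 = 10
Step 3: 5 mL + 45 mL = 50 mL total → factor 50/5 = 10
Overall dilution factor = 100 × 10 × 10 = 10000
Final = 2.00 mg/mL / 10000 = 0.0002000 mg/mL = 200 ng/mL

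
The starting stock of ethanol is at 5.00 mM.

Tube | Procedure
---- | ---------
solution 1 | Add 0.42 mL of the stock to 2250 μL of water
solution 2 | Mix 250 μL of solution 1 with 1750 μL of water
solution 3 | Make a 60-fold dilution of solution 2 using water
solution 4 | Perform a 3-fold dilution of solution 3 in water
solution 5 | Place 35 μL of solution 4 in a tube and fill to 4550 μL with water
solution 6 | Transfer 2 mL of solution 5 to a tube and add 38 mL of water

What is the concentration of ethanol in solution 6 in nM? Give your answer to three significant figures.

0.210 nM

Step 1: 0.42 mL + 2250 μL = 2.67 mL total → factor 2.67/0.42 = 6.3571
Step 2: 250 μL + 1750 μL = 2000 μL total → factor 2000/250 = 8
Step 3: 60-fold → factor 60
Step 4: 3-fold → factor 3
Step 5: 35 μL brought to 4550 μL → factor 4550/35 = 130
Step 6: 2 mL + 38 mL = 40 mL total → factor 40/2 = 20
Overall dilution factor = 6.3571 × 8 × 60 × 3 × 130 × 20 = 2.3801 × 10^7
Final = 5.00 mM / 2.3801 × 10^7 = 2.101 × 10^-7 mM = 0.210 nM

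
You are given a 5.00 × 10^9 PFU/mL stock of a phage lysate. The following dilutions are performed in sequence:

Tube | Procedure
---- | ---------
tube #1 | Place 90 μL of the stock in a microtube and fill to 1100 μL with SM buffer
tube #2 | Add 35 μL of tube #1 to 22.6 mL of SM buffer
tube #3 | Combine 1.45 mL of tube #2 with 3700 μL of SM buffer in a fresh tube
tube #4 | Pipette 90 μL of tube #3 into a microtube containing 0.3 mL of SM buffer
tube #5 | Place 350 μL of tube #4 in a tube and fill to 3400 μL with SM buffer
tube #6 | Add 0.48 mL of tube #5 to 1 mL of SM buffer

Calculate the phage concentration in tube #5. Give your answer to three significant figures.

4.23 × 10^3 PFU/mL

Step 1: 90 μL brought to 1100 μL → factor 1100/90 = 12.222
Step 2: 35 μL + 22.6 mL = 22635 μL total → factor 22635/35 = 646.71
Step 3: 1.45 mL + 3700 μL = 5.15 mL total → factor 5.15/1.45 = 3.5517
Step 4: 90 μL + 0.3 mL = 390 μL total → factor 390/90 = 4.3333
Step 5: 350 μL brought to 3400 μL → factor 3400/350 = 9.7143
Dilution factor through tube #5 = 12.222 × 646.71 × 3.5517 × 4.3333 × 9.7143 = 1.1818 × 10^6
[tube #5] = 5.00 × 10^9 PFU/mL / 1.1818 × 10^6 = 4.23 × 10^3 PFU/mL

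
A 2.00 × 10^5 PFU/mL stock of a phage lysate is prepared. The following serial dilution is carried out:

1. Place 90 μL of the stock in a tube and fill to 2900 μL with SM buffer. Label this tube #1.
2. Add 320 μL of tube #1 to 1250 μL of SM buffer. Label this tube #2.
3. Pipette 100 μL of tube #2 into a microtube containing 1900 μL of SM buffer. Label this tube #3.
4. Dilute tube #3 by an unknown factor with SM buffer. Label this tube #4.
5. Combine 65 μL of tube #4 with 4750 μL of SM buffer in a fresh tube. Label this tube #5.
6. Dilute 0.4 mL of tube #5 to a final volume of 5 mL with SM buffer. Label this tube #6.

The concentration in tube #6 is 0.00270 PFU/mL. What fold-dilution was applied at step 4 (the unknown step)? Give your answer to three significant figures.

Step 1: 90 μL brought to 2900 μL → factor 2900/90 = 32.222
Step 2: 320 μL + 1250 μL = 1570 μL total → factor 1570/320 = 4.9062
Step 3: 100 μL + 1900 μL = 2000 μL total → factor 2000/100 = 20
Step 4: unknown factor x
Step 5: 65 μL + 4750 μL = 4815 μL total → factor 4815/65 = 74.077
Step 6: 0.4 mL brought to 5 mL → factor 5/0.4 = 12.5
Product of known-step factors = 2.9277 × 10^6
Overall factor = 2.00 × 10^5 PFU/mL / (0.00270 PFU/mL) = 7.4074 × 10^7
x = 7.4074 × 10^7 / 2.9277 × 10^6 = 25.3

25.3-fold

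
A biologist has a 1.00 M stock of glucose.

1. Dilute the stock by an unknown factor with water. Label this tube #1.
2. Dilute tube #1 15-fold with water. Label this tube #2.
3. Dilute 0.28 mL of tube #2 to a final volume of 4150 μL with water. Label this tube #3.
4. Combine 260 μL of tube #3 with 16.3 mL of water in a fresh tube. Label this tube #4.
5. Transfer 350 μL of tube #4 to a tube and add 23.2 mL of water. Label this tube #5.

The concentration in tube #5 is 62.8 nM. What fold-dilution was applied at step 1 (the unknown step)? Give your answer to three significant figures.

Step 1: unknown factor x
Step 2: 15-fold → factor 15
Step 3: 0.28 mL brought to 4150 μL → factor 4.15/0.28 = 14.821
Step 4: 260 μL + 16.3 mL = 16560 μL total → factor 16560/260 = 63.692
Step 5: 350 μL + 23.2 mL = 23550 μL total → factor 23550/350 = 67.286
Product of known-step factors = 9.5278 × 10^5
Overall factor = 1.00 M / (62.8 nM) = 1.5924 × 10^7
x = 1.5924 × 10^7 / 9.5278 × 10^5 = 16.7

16.7-fold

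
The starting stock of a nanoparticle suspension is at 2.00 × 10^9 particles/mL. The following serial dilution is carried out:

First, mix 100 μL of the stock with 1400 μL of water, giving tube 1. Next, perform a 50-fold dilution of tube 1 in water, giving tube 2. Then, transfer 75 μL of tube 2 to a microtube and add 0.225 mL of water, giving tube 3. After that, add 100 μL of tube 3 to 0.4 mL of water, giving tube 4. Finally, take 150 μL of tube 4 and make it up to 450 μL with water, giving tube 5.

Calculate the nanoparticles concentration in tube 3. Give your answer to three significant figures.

Step 1: 100 μL + 1400 μL = 1500 μL total → factor 1500/100 = 15
Step 2: 50-fold → factor 50
Step 3: 75 μL + 0.225 mL = 300 μL total → factor 300/75 = 4
Dilution factor through tube 3 = 15 × 50 × 4 = 3000
[tube 3] = 2.00 × 10^9 particles/mL / 3000 = 6.67 × 10^5 particles/mL

6.67 × 10^5 particles/mL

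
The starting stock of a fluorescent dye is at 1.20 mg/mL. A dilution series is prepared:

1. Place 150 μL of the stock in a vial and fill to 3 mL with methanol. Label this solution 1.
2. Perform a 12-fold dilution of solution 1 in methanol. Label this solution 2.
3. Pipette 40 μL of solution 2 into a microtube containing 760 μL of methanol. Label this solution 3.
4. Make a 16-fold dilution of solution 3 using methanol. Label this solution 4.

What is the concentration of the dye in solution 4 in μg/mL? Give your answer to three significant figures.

0.0156 μg/mL

Step 1: 150 μL brought to 3 mL → factor 3000/150 = 20
Step 2: 12-fold → factor 12
Step 3: 40 μL + 760 μL = 800 μL total → factor 800/40 = 20
Step 4: 16-fold → factor 16
Overall dilution factor = 20 × 12 × 20 × 16 = 76800
Final = 1.20 mg/mL / 76800 = 1.563 × 10^-5 mg/mL = 0.0156 μg/mL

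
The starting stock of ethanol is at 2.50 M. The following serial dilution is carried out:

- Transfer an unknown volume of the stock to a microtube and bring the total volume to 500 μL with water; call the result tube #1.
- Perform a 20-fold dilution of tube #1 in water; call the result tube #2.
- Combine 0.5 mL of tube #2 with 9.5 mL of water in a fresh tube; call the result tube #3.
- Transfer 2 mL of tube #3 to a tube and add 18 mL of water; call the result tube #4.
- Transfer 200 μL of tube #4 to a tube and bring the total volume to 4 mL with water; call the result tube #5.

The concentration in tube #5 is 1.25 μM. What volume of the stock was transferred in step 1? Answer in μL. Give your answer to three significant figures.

20.0 μL

Step 1: v brought to 500 μL → factor = 500 μL/v
Step 2: 20-fold → factor 20
Step 3: 0.5 mL + 9.5 mL = 10 mL total → factor 10/0.5 = 20
Step 4: 2 mL + 18 mL = 20 mL total → factor 20/2 = 10
Step 5: 200 μL brought to 4 mL → factor 4000/200 = 20
Product of known-step factors = 80000
Overall factor = 2.50 M / (1.25 μM) = 2 × 10^6
Step-1 factor = 2 × 10^6 / 80000 = 25
v = 500 μL / 25 = 20.0 μL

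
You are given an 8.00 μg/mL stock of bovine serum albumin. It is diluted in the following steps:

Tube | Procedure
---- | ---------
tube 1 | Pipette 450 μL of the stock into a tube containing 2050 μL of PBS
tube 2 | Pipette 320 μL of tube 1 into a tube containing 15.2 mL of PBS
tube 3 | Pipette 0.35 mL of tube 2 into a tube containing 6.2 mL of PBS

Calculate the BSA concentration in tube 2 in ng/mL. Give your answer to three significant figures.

Step 1: 450 μL + 2050 μL = 2500 μL total → factor 2500/450 = 5.5556
Step 2: 320 μL + 15.2 mL = 15520 μL total → factor 15520/320 = 48.5
Dilution factor through tube 2 = 5.5556 × 48.5 = 269.44
[tube 2] = 8.00 μg/mL / 269.44 = 0.02969 μg/mL = 29.7 ng/mL

29.7 ng/mL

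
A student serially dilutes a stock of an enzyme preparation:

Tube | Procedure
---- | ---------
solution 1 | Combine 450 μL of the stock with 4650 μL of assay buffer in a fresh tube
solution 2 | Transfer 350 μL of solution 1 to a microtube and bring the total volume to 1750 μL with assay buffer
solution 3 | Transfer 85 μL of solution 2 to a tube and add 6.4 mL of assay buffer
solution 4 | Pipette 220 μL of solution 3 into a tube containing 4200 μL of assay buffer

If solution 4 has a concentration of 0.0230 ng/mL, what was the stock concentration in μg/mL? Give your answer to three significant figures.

2.00 μg/mL

Step 1: 450 μL + 4650 μL = 5100 μL total → factor 5100/450 = 11.333
Step 2: 350 μL brought to 1750 μL → factor 1750/350 = 5
Step 3: 85 μL + 6.4 mL = 6485 μL total → factor 6485/85 = 76.294
Step 4: 220 μL + 4200 μL = 4420 μL total → factor 4420/220 = 20.091
Overall dilution factor = 11.333 × 5 × 76.294 × 20.091 = 86860
Stock = 0.0230 ng/mL × 86860 = 1998 ng/mL = 2.00 μg/mL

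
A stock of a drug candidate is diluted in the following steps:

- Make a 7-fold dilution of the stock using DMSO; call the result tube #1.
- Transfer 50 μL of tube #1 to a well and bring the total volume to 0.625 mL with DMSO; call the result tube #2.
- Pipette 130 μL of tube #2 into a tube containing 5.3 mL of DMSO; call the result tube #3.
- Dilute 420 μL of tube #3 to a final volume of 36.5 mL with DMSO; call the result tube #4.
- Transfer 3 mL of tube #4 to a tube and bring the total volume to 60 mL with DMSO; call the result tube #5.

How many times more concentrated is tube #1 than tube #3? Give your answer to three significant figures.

522

Step 1: 7-fold → factor 7
Step 2: 50 μL brought to 0.625 mL → factor 625/50 = 12.5
Step 3: 130 μL + 5.3 mL = 5430 μL total → factor 5430/130 = 41.769
Dilution factor to tube #1 = 7; to tube #3 = 3654.8
[tube #1]/[tube #3] = (factor to tube #3)/(factor to tube #1) = 3654.8/7 = 522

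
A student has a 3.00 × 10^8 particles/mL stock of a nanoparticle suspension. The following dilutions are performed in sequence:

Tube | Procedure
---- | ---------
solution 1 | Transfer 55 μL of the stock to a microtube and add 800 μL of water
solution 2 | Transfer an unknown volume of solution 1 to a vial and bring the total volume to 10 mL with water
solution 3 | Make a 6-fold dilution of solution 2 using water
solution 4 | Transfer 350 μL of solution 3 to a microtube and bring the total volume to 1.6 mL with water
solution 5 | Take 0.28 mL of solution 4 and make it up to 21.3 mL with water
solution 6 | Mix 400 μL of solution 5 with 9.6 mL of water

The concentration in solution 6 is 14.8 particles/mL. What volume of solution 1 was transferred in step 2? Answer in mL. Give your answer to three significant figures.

0.400 mL

Step 1: 55 μL + 800 μL = 855 μL total → factor 855/55 = 15.545
Step 2: v brought to 10 mL → factor = 10 mL/v
Step 3: 6-fold → factor 6
Step 4: 350 μL brought to 1.6 mL → factor 1600/350 = 4.5714
Step 5: 0.28 mL brought to 21.3 mL → factor 21.3/0.28 = 76.071
Step 6: 400 μL + 9.6 mL = 10000 μL total → factor 10000/400 = 25
Product of known-step factors = 8.109 × 10^5
Overall factor = 3.00 × 10^8 particles/mL / (14.8 particles/mL) = 2.027 × 10^7
Step-2 factor = 2.027 × 10^7 / 8.109 × 10^5 = 24.997
v = 10 mL / 24.997 = 0.400 mL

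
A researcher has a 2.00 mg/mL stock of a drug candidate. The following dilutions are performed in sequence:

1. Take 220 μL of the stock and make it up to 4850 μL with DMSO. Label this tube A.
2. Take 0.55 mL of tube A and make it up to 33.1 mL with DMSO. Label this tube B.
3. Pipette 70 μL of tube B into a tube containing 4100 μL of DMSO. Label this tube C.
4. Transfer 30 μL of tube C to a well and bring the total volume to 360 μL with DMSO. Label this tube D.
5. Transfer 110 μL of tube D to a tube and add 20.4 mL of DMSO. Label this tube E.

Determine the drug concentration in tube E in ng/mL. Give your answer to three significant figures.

0.0113 ng/mL

Step 1: 220 μL brought to 4850 μL → factor 4850/220 = 22.045
Step 2: 0.55 mL brought to 33.1 mL → factor 33.1/0.55 = 60.182
Step 3: 70 μL + 4100 μL = 4170 μL total → factor 4170/70 = 59.571
Step 4: 30 μL brought to 360 μL → factor 360/30 = 12
Step 5: 110 μL + 20.4 mL = 20510 μL total → factor 20510/110 = 186.45
Overall dilution factor = 22.045 × 60.182 × 59.571 × 12 × 186.45 = 1.7684 × 10^8
Final = 2.00 mg/mL / 1.7684 × 10^8 = 1.131 × 10^-8 mg/mL = 0.0113 ng/mL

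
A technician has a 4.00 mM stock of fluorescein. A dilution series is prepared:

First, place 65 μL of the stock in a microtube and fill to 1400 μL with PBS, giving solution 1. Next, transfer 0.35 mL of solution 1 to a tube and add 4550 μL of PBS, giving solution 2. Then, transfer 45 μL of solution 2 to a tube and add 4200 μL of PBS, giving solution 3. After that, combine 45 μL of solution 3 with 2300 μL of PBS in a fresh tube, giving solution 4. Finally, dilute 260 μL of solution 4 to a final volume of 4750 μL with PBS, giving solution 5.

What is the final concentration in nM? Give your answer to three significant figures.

0.148 nM

Step 1: 65 μL brought to 1400 μL → factor 1400/65 = 21.538
Step 2: 0.35 mL + 4550 μL = 4.9 mL total → factor 4.9/0.35 = 14
Step 3: 45 μL + 4200 μL = 4245 μL total → factor 4245/45 = 94.333
Step 4: 45 μL + 2300 μL = 2345 μL total → factor 2345/45 = 52.111
Step 5: 260 μL brought to 4750 μL → factor 4750/260 = 18.269
Overall dilution factor = 21.538 × 14 × 94.333 × 52.111 × 18.269 = 2.7081 × 10^7
Final = 4.00 mM / 2.7081 × 10^7 = 1.477 × 10^-7 mM = 0.148 nM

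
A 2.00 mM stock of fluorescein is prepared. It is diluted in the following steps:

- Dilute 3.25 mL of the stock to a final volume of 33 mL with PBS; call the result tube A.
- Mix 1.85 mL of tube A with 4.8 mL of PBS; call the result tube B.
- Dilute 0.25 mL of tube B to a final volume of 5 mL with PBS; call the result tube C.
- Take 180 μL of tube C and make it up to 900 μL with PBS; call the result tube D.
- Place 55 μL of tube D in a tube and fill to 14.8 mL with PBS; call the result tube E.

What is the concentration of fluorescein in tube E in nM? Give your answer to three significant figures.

2.04 nM

Step 1: 3.25 mL brought to 33 mL → factor 33/3.25 = 10.154
Step 2: 1.85 mL + 4.8 mL = 6.65 mL total → factor 6.65/1.85 = 3.5946
Step 3: 0.25 mL brought to 5 mL → factor 5/0.25 = 20
Step 4: 180 μL brought to 900 μL → factor 900/180 = 5
Step 5: 55 μL brought to 14.8 mL → factor 14800/55 = 269.09
Overall dilution factor = 10.154 × 3.5946 × 20 × 5 × 269.09 = 9.8215 × 10^5
Final = 2.00 mM / 9.8215 × 10^5 = 2.036 × 10^-6 mM = 2.04 nM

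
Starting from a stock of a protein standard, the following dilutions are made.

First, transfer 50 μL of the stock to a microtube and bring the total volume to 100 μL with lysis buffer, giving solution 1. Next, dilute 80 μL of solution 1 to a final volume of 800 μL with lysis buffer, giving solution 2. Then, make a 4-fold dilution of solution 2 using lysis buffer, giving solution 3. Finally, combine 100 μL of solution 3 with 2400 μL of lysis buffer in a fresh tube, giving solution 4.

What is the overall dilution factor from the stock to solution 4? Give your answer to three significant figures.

2.00 × 10^3

Step 1: 50 μL brought to 100 μL → factor 100/50 = 2
Step 2: 80 μL brought to 800 μL → factor 800/80 = 10
Step 3: 4-fold → factor 4
Step 4: 100 μL + 2400 μL = 2500 μL total → factor 2500/100 = 25
Overall dilution factor = 2 × 10 × 4 × 25 = 2000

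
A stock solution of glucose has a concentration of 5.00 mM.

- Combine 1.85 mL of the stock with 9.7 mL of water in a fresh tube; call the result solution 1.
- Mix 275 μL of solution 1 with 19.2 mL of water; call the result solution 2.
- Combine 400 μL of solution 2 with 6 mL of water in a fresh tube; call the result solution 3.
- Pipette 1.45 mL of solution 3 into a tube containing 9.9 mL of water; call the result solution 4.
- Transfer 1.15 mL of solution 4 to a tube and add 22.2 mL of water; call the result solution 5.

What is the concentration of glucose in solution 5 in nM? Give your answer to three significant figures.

Step 1: 1.85 mL + 9.7 mL = 11.55 mL total → factor 11.55/1.85 = 6.2432
Step 2: 275 μL + 19.2 mL = 19475 μL total → factor 19475/275 = 70.818
Step 3: 400 μL + 6 mL = 6400 μL total → factor 6400/400 = 16
Step 4: 1.45 mL + 9.9 mL = 11.35 mL total → factor 11.35/1.45 = 7.8276
Step 5: 1.15 mL + 22.2 mL = 23.35 mL total → factor 23.35/1.15 = 20.304
Overall dilution factor = 6.2432 × 70.818 × 16 × 7.8276 × 20.304 = 1.1243 × 10^6
Final = 5.00 mM / 1.1243 × 10^6 = 4.447 × 10^-6 mM = 4.45 nM

4.45 nM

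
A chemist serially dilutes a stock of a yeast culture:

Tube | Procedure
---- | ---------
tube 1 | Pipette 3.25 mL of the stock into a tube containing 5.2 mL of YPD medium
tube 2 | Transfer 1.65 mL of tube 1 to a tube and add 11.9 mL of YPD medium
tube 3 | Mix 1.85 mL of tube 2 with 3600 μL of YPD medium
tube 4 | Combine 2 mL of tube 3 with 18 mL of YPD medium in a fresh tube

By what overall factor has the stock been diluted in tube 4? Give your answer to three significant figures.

Step 1: 3.25 mL + 5.2 mL = 8.45 mL total → factor 8.45/3.25 = 2.6
Step 2: 1.65 mL + 11.9 mL = 13.55 mL total → factor 13.55/1.65 = 8.2121
Step 3: 1.85 mL + 3600 μL = 5.45 mL total → factor 5.45/1.85 = 2.9459
Step 4: 2 mL + 18 mL = 20 mL total → factor 20/2 = 10
Overall dilution factor = 2.6 × 8.2121 × 2.9459 × 10 = 629

629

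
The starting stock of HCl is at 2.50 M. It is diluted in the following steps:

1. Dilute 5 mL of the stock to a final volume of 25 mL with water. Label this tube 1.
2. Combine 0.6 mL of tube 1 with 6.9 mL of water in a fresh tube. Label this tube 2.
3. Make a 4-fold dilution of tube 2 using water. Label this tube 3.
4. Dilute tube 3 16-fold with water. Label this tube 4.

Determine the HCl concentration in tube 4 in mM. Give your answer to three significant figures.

0.625 mM

Step 1: 5 mL brought to 25 mL → factor 25/5 = 5
Step 2: 0.6 mL + 6.9 mL = 7.5 mL total → factor 7.5/0.6 = 12.5
Step 3: 4-fold → factor 4
Step 4: 16-fold → factor 16
Overall dilution factor = 5 × 12.5 × 4 × 16 = 4000
Final = 2.50 M / 4000 = 0.0006250 M = 0.625 mM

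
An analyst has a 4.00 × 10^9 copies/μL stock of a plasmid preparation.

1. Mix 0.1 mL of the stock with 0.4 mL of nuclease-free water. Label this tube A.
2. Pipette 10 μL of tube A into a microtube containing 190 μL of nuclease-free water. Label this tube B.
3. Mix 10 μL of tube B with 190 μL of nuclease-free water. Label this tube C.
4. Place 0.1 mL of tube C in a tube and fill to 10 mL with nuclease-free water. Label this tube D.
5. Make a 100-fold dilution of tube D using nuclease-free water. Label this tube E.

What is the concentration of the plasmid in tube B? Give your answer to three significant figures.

4.00 × 10^7 copies/μL

Step 1: 0.1 mL + 0.4 mL = 0.5 mL total → factor 0.5/0.1 = 5
Step 2: 10 μL + 190 μL = 200 μL total → factor 200/10 = 20
Dilution factor through tube B = 5 × 20 = 100
[tube B] = 4.00 × 10^9 copies/μL / 100 = 4.00 × 10^7 copies/μL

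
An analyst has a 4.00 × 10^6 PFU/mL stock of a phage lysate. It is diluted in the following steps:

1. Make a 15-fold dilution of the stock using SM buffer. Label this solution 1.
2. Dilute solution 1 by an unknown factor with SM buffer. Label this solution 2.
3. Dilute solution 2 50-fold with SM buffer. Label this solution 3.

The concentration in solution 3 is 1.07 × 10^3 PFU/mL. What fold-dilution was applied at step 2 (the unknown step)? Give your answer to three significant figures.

4.98-fold

Step 1: 15-fold → factor 15
Step 2: unknown factor x
Step 3: 50-fold → factor 50
Product of known-step factors = 750
Overall factor = 4.00 × 10^6 PFU/mL / (1.07 × 10^3 PFU/mL) = 3738.3
x = 3738.3 / 750 = 4.98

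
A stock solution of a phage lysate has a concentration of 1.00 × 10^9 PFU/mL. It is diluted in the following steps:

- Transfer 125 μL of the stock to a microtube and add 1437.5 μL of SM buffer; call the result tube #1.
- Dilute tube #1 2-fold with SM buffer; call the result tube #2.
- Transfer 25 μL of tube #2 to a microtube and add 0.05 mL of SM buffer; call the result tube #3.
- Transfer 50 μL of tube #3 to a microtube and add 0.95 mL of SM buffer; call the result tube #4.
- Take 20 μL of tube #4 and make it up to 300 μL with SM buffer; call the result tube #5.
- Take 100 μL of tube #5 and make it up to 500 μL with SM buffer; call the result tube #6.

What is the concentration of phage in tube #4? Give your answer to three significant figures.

6.67 × 10^5 PFU/mL

Step 1: 125 μL + 1437.5 μL = 1562.5 μL total → factor 1562.5/125 = 12.5
Step 2: 2-fold → factor 2
Step 3: 25 μL + 0.05 mL = 75 μL total → factor 75/25 = 3
Step 4: 50 μL + 0.95 mL = 1000 μL total → factor 1000/50 = 20
Dilution factor through tube #4 = 12.5 × 2 × 3 × 20 = 1500
[tube #4] = 1.00 × 10^9 PFU/mL / 1500 = 6.67 × 10^5 PFU/mL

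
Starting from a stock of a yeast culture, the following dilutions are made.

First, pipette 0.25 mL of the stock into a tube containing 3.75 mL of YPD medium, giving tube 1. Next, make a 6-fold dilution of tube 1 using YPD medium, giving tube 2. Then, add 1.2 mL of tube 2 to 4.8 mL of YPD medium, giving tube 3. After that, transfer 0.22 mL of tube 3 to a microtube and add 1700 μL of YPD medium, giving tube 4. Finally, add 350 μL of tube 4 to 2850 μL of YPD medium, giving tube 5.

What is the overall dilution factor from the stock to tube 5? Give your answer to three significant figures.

Step 1: 0.25 mL + 3.75 mL = 4 mL total → factor 4/0.25 = 16
Step 2: 6-fold → factor 6
Step 3: 1.2 mL + 4.8 mL = 6 mL total → factor 6/1.2 = 5
Step 4: 0.22 mL + 1700 μL = 1.92 mL total → factor 1.92/0.22 = 8.7273
Step 5: 350 μL + 2850 μL = 3200 μL total → factor 3200/350 = 9.1429
Overall dilution factor = 16 × 6 × 5 × 8.7273 × 9.1429 = 38300

3.83 × 10^4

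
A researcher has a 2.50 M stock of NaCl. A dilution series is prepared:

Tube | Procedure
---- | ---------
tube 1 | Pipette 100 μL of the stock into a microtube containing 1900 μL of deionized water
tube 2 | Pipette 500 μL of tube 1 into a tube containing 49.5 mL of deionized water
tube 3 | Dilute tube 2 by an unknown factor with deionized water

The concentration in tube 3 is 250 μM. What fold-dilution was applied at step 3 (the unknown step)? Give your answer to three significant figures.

5.00-fold

Step 1: 100 μL + 1900 μL = 2000 μL total → factor 2000/100 = 20
Step 2: 500 μL + 49.5 mL = 50000 μL total → factor 50000/500 = 100
Step 3: unknown factor x
Product of known-step factors = 2000
Overall factor = 2.50 M / (250 μM) = 10000
x = 10000 / 2000 = 5.00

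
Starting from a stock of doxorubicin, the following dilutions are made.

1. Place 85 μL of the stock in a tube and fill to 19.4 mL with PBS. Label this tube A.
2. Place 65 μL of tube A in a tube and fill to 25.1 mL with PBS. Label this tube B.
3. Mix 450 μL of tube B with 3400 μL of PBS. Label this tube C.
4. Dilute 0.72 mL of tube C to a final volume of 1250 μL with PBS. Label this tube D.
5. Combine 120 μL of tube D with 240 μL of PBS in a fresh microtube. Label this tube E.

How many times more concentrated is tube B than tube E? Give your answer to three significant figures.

44.6

Step 1: 85 μL brought to 19.4 mL → factor 19400/85 = 228.24
Step 2: 65 μL brought to 25.1 mL → factor 25100/65 = 386.15
Step 3: 450 μL + 3400 μL = 3850 μL total → factor 3850/450 = 8.5556
Step 4: 0.72 mL brought to 1250 μL → factor 1.25/0.72 = 1.7361
Step 5: 120 μL + 240 μL = 360 μL total → factor 360/120 = 3
Dilution factor to tube B = 88134; to tube E = 3.9273 × 10^6
[tube B]/[tube E] = (factor to tube E)/(factor to tube B) = 3.9273 × 10^6/88134 = 44.6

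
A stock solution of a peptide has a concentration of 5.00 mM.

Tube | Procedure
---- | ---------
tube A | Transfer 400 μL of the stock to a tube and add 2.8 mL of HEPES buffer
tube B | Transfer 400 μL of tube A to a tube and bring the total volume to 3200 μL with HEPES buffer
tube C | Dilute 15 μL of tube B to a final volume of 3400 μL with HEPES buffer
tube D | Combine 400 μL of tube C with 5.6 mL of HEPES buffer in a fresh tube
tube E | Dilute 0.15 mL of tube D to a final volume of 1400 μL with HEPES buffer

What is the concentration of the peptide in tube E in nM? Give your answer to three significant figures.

2.46 nM

Step 1: 400 μL + 2.8 mL = 3200 μL total → factor 3200/400 = 8
Step 2: 400 μL brought to 3200 μL → factor 3200/400 = 8
Step 3: 15 μL brought to 3400 μL → factor 3400/15 = 226.67
Step 4: 400 μL + 5.6 mL = 6000 μL total → factor 6000/400 = 15
Step 5: 0.15 mL brought to 1400 μL → factor 1.4/0.15 = 9.3333
Overall dilution factor = 8 × 8 × 226.67 × 15 × 9.3333 = 2.0309 × 10^6
Final = 5.00 mM / 2.0309 × 10^6 = 2.462 × 10^-6 mM = 2.46 nM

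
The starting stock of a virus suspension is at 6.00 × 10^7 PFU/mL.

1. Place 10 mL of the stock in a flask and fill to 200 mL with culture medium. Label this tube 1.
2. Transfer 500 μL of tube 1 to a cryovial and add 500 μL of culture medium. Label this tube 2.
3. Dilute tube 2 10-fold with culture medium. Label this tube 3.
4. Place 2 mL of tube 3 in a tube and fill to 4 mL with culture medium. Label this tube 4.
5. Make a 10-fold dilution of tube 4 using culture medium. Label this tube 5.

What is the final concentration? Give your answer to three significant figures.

7.50 × 10^3 PFU/mL

Step 1: 10 mL brought to 200 mL → factor 200/10 = 20
Step 2: 500 μL + 500 μL = 1000 μL total → factor 1000/500 = 2
Step 3: 10-fold → factor 10
Step 4: 2 mL brought to 4 mL → factor 4/2 = 2
Step 5: 10-fold → factor 10
Overall dilution factor = 20 × 2 × 10 × 2 × 10 = 8000
Final = 6.00 × 10^7 PFU/mL / 8000 = 7.50 × 10^3 PFU/mL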